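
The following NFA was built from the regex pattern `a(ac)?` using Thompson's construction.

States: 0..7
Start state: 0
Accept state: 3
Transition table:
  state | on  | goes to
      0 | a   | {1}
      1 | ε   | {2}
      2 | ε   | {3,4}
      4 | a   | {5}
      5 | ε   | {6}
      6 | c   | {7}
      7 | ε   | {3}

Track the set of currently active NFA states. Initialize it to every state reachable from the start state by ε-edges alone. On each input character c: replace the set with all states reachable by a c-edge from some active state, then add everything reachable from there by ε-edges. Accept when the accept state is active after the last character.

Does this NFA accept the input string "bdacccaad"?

Answer: REJECT

Steps:
S₀ = ε-closure({0}) = {0}
'b' @ 1: {}  — dead — no transitions
rest 'dacccaad' ignored (set empty)
after full input: {}  (accept=3 not in)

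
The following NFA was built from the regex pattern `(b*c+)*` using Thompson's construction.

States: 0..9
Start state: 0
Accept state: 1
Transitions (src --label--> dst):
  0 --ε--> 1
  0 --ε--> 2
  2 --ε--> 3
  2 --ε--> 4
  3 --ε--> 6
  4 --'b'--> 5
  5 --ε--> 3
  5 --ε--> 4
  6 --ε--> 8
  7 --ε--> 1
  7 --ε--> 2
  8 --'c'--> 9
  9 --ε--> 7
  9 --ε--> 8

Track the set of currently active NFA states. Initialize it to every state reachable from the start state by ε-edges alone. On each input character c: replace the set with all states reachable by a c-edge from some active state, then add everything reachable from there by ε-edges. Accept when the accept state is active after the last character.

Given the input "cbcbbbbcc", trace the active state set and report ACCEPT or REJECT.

Answer: ACCEPT

Derivation:
start: ε-closure({0}) = {0,1,2,3,4,6,8}
'c' @ 1: {1,2,3,4,6,7,8,9}  [accepting]
'b' @ 2: {3,4,5,6,8}
'c' @ 3: {1,2,3,4,6,7,8,9}  [accepting]
'b' @ 4: {3,4,5,6,8}
'b' @ 5: {3,4,5,6,8}
'b' @ 6: {3,4,5,6,8}
'b' @ 7: {3,4,5,6,8}
'c' @ 8: {1,2,3,4,6,7,8,9}  [accepting]
'c' @ 9: {1,2,3,4,6,7,8,9}  [accepting]
final: {1,2,3,4,6,7,8,9}; accept 1 in set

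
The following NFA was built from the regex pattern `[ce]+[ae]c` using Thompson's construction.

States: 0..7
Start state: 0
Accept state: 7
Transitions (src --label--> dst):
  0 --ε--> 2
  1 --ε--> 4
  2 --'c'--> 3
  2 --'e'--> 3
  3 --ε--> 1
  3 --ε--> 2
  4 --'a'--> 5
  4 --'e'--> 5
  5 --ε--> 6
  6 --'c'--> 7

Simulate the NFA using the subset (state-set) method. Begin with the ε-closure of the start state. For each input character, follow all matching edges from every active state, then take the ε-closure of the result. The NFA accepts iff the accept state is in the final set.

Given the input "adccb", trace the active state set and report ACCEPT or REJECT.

initial (ε-close {0}): {0,2}
'a' @ 1: {}  — no active states
rest 'dccb' ignored (set empty)
final: {}; accept 7 not in set

Answer: REJECT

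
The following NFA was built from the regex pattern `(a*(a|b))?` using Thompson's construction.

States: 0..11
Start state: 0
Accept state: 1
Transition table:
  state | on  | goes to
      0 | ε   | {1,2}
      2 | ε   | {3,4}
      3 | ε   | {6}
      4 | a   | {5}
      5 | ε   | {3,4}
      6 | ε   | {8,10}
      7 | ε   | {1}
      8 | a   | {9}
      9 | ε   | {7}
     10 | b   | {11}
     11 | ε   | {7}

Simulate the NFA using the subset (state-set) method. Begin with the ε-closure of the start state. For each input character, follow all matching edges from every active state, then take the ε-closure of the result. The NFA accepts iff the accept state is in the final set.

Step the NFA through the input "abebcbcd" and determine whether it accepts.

initial (ε-close {0}): {0,1,2,3,4,6,8,10}
'a' @ 1: {1,3,4,5,6,7,8,9,10}  ✓accept
'b' @ 2: {1,7,11}  ✓accept
'e' @ 3: {}  — no active states
rest 'bcbcd' ignored (set empty)
end set {} — state 1 not in

Answer: REJECT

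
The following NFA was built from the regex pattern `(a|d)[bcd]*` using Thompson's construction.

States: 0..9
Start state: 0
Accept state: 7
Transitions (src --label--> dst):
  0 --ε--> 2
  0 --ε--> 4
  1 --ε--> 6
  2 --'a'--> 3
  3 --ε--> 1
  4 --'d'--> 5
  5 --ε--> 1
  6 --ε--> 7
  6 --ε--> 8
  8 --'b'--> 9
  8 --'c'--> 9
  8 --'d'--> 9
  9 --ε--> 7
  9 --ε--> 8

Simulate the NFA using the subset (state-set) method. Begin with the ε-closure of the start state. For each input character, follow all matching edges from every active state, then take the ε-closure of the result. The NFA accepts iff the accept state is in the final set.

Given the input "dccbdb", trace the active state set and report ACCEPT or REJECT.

Answer: ACCEPT

Trace:
S₀ = ε-closure({0}) = {0,2,4}
'd' @ 1: {1,5,6,7,8}  (accept∈set)
'c' @ 2: {7,8,9}  (accept∈set)
'c' @ 3: {7,8,9}  (accept∈set)
'b' @ 4: {7,8,9}  (accept∈set)
'd' @ 5: {7,8,9}  (accept∈set)
'b' @ 6: {7,8,9}  (accept∈set)
final: {7,8,9}; accept 7 in set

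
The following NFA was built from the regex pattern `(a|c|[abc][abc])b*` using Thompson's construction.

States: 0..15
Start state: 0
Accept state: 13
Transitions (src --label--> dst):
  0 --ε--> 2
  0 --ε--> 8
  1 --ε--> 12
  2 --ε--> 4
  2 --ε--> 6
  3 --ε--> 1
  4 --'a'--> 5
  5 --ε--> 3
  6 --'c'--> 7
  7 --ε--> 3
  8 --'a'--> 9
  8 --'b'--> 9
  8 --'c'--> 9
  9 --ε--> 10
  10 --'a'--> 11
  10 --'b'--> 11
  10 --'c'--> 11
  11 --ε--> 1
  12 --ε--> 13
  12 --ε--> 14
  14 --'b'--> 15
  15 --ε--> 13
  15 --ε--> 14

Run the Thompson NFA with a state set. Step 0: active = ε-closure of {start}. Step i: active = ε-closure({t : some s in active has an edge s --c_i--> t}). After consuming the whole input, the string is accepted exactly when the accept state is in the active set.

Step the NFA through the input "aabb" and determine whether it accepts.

S₀ = ε-closure({0}) = {0,2,4,6,8}
'a' @ 1: {1,3,5,9,10,12,13,14}  ✓accept
'a' @ 2: {1,11,12,13,14}  ✓accept
'b' @ 3: {13,14,15}  ✓accept
'b' @ 4: {13,14,15}  ✓accept
after full input: {13,14,15}  (accept=13 in)

Answer: ACCEPT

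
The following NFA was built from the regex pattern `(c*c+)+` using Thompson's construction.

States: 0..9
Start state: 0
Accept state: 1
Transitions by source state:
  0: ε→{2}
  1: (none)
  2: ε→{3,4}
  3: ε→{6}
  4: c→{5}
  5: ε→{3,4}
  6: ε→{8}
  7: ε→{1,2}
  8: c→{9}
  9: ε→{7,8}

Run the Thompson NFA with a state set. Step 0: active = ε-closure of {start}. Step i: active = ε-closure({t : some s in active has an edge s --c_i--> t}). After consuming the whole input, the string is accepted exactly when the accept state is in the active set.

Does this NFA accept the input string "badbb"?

Answer: REJECT

Derivation:
start: ε-closure({0}) = {0,2,3,4,6,8}
'b' @ 1: {}  — state set empty
rest 'adbb' ignored (set empty)
after full input: {}  (accept=1 not in)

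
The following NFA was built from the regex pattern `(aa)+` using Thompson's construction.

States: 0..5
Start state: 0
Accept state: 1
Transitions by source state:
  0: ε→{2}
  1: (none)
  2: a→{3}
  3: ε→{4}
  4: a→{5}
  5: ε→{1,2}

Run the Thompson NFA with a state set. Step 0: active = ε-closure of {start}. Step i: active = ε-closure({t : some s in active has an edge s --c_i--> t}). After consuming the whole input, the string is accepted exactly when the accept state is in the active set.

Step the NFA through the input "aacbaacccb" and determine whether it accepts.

Answer: REJECT

Trace:
S₀ = ε-closure({0}) = {0,2}
'a' @ 1: {3,4}
'a' @ 2: {1,2,5}  (accept∈set)
'c' @ 3: {}  — state set empty
rest 'baacccb' ignored (set empty)
after full input: {}  (accept=1 not in)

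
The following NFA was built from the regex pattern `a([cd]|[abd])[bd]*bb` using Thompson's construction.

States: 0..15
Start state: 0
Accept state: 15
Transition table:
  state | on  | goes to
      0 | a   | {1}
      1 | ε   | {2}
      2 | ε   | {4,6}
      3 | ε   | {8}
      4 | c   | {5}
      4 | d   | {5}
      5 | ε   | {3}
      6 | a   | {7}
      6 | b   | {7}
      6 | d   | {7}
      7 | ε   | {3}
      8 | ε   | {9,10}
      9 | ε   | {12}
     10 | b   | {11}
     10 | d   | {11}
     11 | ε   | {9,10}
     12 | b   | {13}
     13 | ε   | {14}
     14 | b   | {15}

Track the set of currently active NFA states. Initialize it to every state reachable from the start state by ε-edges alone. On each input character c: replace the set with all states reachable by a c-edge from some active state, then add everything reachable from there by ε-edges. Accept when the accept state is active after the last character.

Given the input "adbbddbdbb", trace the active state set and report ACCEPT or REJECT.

Answer: ACCEPT

Derivation:
start: ε-closure({0}) = {0}
'a' @ 1: {1,2,4,6}
'd' @ 2: {3,5,7,8,9,10,12}
'b' @ 3: {9,10,11,12,13,14}
'b' @ 4: {9,10,11,12,13,14,15}  [accepting]
'd' @ 5: {9,10,11,12}
'd' @ 6: {9,10,11,12}
'b' @ 7: {9,10,11,12,13,14}
'd' @ 8: {9,10,11,12}
'b' @ 9: {9,10,11,12,13,14}
'b' @ 10: {9,10,11,12,13,14,15}  [accepting]
final: {9,10,11,12,13,14,15}; accept 15 in set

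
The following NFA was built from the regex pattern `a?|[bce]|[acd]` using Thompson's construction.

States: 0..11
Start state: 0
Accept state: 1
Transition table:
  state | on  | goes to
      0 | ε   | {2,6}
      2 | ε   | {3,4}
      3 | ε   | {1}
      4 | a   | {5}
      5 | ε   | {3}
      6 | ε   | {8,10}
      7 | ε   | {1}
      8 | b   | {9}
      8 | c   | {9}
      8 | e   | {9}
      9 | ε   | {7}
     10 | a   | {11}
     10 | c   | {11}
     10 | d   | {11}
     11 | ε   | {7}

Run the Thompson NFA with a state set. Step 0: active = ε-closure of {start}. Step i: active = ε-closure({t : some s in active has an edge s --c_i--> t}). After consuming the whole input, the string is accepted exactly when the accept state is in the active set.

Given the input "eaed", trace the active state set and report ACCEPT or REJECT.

Answer: REJECT

Derivation:
initial (ε-close {0}): {0,1,2,3,4,6,8,10}
'e' @ 1: {1,7,9}  (accept∈set)
'a' @ 2: {}  — dead — no transitions
rest 'ed' ignored (set empty)
end set {} — state 1 not in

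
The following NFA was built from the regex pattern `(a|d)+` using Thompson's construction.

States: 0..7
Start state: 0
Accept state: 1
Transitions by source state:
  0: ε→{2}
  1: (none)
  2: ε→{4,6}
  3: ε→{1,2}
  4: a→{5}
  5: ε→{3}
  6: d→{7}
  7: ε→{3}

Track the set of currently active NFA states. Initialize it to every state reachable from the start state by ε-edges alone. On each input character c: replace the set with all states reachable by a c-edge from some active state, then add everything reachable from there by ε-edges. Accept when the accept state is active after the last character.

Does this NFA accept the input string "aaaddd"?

Answer: ACCEPT

Trace:
initial (ε-close {0}): {0,2,4,6}
'a' @ 1: {1,2,3,4,5,6}  ✓accept
'a' @ 2: {1,2,3,4,5,6}  ✓accept
'a' @ 3: {1,2,3,4,5,6}  ✓accept
'd' @ 4: {1,2,3,4,6,7}  ✓accept
'd' @ 5: {1,2,3,4,6,7}  ✓accept
'd' @ 6: {1,2,3,4,6,7}  ✓accept
after full input: {1,2,3,4,6,7}  (accept=1 in)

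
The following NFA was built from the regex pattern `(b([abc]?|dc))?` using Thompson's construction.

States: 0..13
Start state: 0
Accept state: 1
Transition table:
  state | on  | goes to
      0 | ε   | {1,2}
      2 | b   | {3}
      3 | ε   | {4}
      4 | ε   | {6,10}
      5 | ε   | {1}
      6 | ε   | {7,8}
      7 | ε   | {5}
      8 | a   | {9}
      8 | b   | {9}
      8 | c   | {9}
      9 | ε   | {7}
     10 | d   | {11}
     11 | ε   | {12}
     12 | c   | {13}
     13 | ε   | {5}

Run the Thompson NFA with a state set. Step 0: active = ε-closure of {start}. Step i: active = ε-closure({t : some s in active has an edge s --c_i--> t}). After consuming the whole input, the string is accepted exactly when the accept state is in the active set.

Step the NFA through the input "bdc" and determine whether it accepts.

Answer: ACCEPT

Trace:
initial (ε-close {0}): {0,1,2}
'b' @ 1: {1,3,4,5,6,7,8,10}  [accepting]
'd' @ 2: {11,12}
'c' @ 3: {1,5,13}  [accepting]
end set {1,5,13} — state 1 in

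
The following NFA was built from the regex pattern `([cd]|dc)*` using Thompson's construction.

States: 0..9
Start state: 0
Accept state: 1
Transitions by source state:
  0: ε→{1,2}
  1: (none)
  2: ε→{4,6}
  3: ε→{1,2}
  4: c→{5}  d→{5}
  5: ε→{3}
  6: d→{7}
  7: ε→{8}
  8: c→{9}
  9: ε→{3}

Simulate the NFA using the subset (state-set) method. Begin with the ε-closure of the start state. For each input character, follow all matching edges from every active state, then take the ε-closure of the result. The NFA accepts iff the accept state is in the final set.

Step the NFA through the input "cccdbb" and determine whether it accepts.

initial (ε-close {0}): {0,1,2,4,6}
'c' @ 1: {1,2,3,4,5,6}  [accepting]
'c' @ 2: {1,2,3,4,5,6}  [accepting]
'c' @ 3: {1,2,3,4,5,6}  [accepting]
'd' @ 4: {1,2,3,4,5,6,7,8}  [accepting]
'b' @ 5: {}  — dead — no transitions
rest 'b' ignored (set empty)
after full input: {}  (accept=1 not in)

Answer: REJECT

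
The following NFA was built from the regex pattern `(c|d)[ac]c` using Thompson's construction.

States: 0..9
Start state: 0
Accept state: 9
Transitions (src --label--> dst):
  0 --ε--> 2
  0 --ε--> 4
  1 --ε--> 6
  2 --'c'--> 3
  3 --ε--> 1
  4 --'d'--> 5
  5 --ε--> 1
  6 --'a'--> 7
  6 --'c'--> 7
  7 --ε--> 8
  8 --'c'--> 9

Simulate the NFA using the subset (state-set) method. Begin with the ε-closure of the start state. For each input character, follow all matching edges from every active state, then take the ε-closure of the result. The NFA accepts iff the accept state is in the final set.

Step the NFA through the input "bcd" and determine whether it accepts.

initial (ε-close {0}): {0,2,4}
'b' @ 1: {}  — dead — no transitions
rest 'cd' ignored (set empty)
end set {} — state 9 not in

Answer: REJECT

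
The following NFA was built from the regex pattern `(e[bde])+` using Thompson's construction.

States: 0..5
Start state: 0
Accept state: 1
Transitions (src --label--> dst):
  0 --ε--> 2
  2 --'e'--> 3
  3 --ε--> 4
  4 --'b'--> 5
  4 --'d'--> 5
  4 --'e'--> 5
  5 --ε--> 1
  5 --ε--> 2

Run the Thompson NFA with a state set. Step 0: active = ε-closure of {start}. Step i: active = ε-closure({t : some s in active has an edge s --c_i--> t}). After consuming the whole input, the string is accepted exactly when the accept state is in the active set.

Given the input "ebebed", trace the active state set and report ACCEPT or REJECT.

S₀ = ε-closure({0}) = {0,2}
'e' @ 1: {3,4}
'b' @ 2: {1,2,5}  (accept∈set)
'e' @ 3: {3,4}
'b' @ 4: {1,2,5}  (accept∈set)
'e' @ 5: {3,4}
'd' @ 6: {1,2,5}  (accept∈set)
end set {1,2,5} — state 1 in

Answer: ACCEPT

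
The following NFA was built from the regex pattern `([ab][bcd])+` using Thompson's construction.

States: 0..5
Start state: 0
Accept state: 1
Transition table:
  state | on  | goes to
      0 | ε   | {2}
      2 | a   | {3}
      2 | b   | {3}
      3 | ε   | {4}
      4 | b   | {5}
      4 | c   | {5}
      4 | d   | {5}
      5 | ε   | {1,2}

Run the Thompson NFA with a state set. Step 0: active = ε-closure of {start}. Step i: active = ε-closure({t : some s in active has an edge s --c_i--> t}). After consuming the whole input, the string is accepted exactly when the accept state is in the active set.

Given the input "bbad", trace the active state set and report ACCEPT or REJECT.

Answer: ACCEPT

Steps:
S₀ = ε-closure({0}) = {0,2}
'b' @ 1: {3,4}
'b' @ 2: {1,2,5}  [accepting]
'a' @ 3: {3,4}
'd' @ 4: {1,2,5}  [accepting]
final: {1,2,5}; accept 1 in set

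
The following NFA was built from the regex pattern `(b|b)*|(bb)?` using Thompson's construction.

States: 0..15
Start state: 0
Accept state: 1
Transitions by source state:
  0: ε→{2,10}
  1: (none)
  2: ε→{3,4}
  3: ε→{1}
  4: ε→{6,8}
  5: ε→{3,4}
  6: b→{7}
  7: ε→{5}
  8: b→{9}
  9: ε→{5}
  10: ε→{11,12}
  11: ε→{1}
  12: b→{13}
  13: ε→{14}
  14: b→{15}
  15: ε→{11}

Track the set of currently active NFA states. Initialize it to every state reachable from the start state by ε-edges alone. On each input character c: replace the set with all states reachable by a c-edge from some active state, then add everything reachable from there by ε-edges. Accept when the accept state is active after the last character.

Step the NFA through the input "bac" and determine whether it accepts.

initial (ε-close {0}): {0,1,2,3,4,6,8,10,11,12}
'b' @ 1: {1,3,4,5,6,7,8,9,13,14}  [accepting]
'a' @ 2: {}  — dead — no transitions
rest 'c' ignored (set empty)
final: {}; accept 1 not in set

Answer: REJECT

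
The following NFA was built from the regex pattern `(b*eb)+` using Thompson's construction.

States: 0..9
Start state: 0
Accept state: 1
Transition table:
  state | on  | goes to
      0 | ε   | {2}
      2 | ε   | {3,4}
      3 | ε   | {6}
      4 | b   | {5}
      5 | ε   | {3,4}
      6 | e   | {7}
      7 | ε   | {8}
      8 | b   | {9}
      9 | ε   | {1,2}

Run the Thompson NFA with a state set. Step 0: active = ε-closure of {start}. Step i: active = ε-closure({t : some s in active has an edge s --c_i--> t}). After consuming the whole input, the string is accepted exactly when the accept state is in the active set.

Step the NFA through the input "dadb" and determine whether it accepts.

start: ε-closure({0}) = {0,2,3,4,6}
'd' @ 1: {}  — no active states
rest 'adb' ignored (set empty)
final: {}; accept 1 not in set

Answer: REJECT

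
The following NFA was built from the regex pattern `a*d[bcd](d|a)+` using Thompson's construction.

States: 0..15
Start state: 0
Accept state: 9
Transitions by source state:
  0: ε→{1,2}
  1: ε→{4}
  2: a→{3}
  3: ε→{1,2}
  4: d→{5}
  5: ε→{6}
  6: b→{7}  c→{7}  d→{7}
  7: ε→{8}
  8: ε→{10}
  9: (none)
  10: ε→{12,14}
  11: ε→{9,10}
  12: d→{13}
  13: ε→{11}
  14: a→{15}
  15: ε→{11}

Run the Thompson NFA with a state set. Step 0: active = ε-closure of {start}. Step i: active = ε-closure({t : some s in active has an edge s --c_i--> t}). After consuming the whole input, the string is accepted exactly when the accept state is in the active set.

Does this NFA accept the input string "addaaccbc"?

Answer: REJECT

Steps:
start: ε-closure({0}) = {0,1,2,4}
'a' @ 1: {1,2,3,4}
'd' @ 2: {5,6}
'd' @ 3: {7,8,10,12,14}
'a' @ 4: {9,10,11,12,14,15}  ✓accept
'a' @ 5: {9,10,11,12,14,15}  ✓accept
'c' @ 6: {}  — no active states
rest 'cbc' ignored (set empty)
after full input: {}  (accept=9 not in)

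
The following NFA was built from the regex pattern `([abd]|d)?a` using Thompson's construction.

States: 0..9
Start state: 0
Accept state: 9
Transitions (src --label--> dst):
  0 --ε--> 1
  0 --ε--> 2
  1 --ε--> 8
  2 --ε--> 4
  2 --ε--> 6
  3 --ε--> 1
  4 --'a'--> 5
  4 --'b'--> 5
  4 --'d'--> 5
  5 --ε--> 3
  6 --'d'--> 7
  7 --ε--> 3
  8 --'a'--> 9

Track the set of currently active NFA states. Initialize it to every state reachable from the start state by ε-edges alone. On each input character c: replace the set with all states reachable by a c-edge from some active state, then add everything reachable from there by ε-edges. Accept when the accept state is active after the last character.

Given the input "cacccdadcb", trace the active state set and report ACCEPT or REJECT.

S₀ = ε-closure({0}) = {0,1,2,4,6,8}
'c' @ 1: {}  — state set empty
rest 'acccdadcb' ignored (set empty)
after full input: {}  (accept=9 not in)

Answer: REJECT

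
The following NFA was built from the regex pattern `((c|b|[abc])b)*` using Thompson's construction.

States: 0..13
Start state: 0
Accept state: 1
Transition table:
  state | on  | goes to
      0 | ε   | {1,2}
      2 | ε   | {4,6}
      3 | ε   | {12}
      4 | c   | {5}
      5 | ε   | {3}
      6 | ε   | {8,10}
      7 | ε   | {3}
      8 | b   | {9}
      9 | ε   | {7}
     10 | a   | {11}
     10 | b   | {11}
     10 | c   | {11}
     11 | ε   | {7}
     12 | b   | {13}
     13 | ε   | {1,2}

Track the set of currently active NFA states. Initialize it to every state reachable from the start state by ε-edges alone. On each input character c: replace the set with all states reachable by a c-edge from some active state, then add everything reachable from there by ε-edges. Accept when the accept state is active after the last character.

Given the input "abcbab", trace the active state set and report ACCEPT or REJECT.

S₀ = ε-closure({0}) = {0,1,2,4,6,8,10}
'a' @ 1: {3,7,11,12}
'b' @ 2: {1,2,4,6,8,10,13}  (accept∈set)
'c' @ 3: {3,5,7,11,12}
'b' @ 4: {1,2,4,6,8,10,13}  (accept∈set)
'a' @ 5: {3,7,11,12}
'b' @ 6: {1,2,4,6,8,10,13}  (accept∈set)
after full input: {1,2,4,6,8,10,13}  (accept=1 in)

Answer: ACCEPT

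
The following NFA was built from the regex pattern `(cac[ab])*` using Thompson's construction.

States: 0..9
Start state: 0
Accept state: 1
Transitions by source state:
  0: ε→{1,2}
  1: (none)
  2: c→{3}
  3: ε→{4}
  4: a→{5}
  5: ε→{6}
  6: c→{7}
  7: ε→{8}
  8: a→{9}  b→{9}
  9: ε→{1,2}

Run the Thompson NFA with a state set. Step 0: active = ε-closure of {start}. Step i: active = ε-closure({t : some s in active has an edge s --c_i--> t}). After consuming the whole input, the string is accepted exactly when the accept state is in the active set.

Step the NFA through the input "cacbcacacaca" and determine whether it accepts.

initial (ε-close {0}): {0,1,2}
'c' @ 1: {3,4}
'a' @ 2: {5,6}
'c' @ 3: {7,8}
'b' @ 4: {1,2,9}  (accept∈set)
'c' @ 5: {3,4}
'a' @ 6: {5,6}
'c' @ 7: {7,8}
'a' @ 8: {1,2,9}  (accept∈set)
'c' @ 9: {3,4}
'a' @ 10: {5,6}
'c' @ 11: {7,8}
'a' @ 12: {1,2,9}  (accept∈set)
end set {1,2,9} — state 1 in

Answer: ACCEPT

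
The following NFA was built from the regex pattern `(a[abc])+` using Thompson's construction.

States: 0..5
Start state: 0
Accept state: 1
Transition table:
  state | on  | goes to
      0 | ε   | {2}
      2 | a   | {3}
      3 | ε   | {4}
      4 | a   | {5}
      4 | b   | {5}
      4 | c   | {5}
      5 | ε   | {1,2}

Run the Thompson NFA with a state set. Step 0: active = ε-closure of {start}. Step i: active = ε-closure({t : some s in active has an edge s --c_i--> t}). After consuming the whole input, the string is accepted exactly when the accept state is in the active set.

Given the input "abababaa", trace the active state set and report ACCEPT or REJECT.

Answer: ACCEPT

Derivation:
start: ε-closure({0}) = {0,2}
'a' @ 1: {3,4}
'b' @ 2: {1,2,5}  ✓accept
'a' @ 3: {3,4}
'b' @ 4: {1,2,5}  ✓accept
'a' @ 5: {3,4}
'b' @ 6: {1,2,5}  ✓accept
'a' @ 7: {3,4}
'a' @ 8: {1,2,5}  ✓accept
final: {1,2,5}; accept 1 in set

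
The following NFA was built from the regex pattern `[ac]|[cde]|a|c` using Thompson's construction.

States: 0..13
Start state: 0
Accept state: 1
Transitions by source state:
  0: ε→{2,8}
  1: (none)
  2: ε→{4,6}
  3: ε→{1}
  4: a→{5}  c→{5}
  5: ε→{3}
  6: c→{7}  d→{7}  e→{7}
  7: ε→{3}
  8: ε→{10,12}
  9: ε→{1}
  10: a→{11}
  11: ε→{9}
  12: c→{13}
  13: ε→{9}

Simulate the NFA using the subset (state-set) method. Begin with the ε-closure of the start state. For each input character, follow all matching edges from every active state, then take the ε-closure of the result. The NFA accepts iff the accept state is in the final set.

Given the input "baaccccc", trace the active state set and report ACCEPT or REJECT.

start: ε-closure({0}) = {0,2,4,6,8,10,12}
'b' @ 1: {}  — no active states
rest 'aaccccc' ignored (set empty)
end set {} — state 1 not in

Answer: REJECT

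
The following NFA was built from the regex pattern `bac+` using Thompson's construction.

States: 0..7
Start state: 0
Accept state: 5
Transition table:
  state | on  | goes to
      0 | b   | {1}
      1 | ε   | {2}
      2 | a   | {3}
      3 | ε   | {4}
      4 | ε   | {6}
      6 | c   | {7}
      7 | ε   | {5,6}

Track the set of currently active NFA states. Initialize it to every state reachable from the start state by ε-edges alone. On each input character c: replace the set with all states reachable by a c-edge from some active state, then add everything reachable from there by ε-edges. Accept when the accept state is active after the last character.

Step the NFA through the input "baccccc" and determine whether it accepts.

Answer: ACCEPT

Steps:
initial (ε-close {0}): {0}
'b' @ 1: {1,2}
'a' @ 2: {3,4,6}
'c' @ 3: {5,6,7}  (accept∈set)
'c' @ 4: {5,6,7}  (accept∈set)
'c' @ 5: {5,6,7}  (accept∈set)
'c' @ 6: {5,6,7}  (accept∈set)
'c' @ 7: {5,6,7}  (accept∈set)
end set {5,6,7} — state 5 in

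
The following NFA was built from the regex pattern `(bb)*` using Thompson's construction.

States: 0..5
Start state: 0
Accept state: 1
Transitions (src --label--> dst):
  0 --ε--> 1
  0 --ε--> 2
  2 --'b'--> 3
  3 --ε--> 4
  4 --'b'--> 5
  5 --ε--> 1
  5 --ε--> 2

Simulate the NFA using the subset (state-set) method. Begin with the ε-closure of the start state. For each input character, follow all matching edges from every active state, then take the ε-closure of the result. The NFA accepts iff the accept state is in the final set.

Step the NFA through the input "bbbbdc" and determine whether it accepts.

S₀ = ε-closure({0}) = {0,1,2}
'b' @ 1: {3,4}
'b' @ 2: {1,2,5}  (accept∈set)
'b' @ 3: {3,4}
'b' @ 4: {1,2,5}  (accept∈set)
'd' @ 5: {}  — no active states
rest 'c' ignored (set empty)
after full input: {}  (accept=1 not in)

Answer: REJECT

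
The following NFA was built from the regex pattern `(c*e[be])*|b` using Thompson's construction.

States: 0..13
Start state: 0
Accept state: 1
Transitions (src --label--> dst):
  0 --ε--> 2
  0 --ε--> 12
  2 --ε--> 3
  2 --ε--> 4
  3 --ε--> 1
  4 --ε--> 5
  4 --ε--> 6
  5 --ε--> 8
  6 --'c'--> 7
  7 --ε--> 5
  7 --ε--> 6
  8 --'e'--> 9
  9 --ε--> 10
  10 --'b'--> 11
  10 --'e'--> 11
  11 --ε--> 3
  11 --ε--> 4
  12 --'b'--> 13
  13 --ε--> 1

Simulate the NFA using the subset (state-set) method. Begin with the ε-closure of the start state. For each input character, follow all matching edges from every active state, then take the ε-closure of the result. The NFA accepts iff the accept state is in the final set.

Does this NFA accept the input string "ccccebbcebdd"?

Answer: REJECT

Derivation:
initial (ε-close {0}): {0,1,2,3,4,5,6,8,12}
'c' @ 1: {5,6,7,8}
'c' @ 2: {5,6,7,8}
'c' @ 3: {5,6,7,8}
'c' @ 4: {5,6,7,8}
'e' @ 5: {9,10}
'b' @ 6: {1,3,4,5,6,8,11}  ✓accept
'b' @ 7: {}  — no active states
rest 'cebdd' ignored (set empty)
end set {} — state 1 not in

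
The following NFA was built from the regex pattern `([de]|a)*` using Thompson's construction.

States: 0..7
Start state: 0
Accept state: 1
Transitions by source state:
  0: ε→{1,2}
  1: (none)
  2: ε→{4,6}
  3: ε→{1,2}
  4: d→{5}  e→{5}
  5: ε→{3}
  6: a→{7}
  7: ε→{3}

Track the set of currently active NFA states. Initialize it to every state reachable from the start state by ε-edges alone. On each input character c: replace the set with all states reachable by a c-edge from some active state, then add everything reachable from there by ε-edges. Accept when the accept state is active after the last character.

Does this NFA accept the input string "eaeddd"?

Answer: ACCEPT

Trace:
S₀ = ε-closure({0}) = {0,1,2,4,6}
'e' @ 1: {1,2,3,4,5,6}  ✓accept
'a' @ 2: {1,2,3,4,6,7}  ✓accept
'e' @ 3: {1,2,3,4,5,6}  ✓accept
'd' @ 4: {1,2,3,4,5,6}  ✓accept
'd' @ 5: {1,2,3,4,5,6}  ✓accept
'd' @ 6: {1,2,3,4,5,6}  ✓accept
after full input: {1,2,3,4,5,6}  (accept=1 in)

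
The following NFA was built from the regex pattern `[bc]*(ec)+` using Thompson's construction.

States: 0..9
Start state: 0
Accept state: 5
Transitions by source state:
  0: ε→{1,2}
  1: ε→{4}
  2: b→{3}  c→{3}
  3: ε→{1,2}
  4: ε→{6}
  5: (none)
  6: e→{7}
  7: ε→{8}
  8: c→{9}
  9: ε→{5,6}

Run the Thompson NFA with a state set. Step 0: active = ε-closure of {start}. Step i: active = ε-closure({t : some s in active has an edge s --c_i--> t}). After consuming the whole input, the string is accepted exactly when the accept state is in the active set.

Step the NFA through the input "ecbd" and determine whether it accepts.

start: ε-closure({0}) = {0,1,2,4,6}
'e' @ 1: {7,8}
'c' @ 2: {5,6,9}  [accepting]
'b' @ 3: {}  — state set empty
rest 'd' ignored (set empty)
end set {} — state 5 not in

Answer: REJECT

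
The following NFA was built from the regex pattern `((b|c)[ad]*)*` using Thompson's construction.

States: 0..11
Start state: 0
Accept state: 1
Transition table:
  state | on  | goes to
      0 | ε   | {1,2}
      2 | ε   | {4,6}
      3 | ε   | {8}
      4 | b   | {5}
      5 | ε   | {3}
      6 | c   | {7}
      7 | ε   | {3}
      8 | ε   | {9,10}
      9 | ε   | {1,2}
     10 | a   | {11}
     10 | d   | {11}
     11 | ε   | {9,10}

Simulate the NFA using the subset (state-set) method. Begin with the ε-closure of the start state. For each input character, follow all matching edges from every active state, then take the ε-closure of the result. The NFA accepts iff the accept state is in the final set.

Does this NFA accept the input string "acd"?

Answer: REJECT

Trace:
start: ε-closure({0}) = {0,1,2,4,6}
'a' @ 1: {}  — no active states
rest 'cd' ignored (set empty)
final: {}; accept 1 not in set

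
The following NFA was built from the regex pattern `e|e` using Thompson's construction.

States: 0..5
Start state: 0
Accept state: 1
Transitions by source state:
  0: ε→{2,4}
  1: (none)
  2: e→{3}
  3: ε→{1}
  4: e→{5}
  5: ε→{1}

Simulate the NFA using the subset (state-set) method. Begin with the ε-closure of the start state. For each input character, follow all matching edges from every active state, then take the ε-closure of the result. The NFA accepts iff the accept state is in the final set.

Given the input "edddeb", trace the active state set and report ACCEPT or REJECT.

Answer: REJECT

Trace:
initial (ε-close {0}): {0,2,4}
'e' @ 1: {1,3,5}  ✓accept
'd' @ 2: {}  — no active states
rest 'ddeb' ignored (set empty)
final: {}; accept 1 not in set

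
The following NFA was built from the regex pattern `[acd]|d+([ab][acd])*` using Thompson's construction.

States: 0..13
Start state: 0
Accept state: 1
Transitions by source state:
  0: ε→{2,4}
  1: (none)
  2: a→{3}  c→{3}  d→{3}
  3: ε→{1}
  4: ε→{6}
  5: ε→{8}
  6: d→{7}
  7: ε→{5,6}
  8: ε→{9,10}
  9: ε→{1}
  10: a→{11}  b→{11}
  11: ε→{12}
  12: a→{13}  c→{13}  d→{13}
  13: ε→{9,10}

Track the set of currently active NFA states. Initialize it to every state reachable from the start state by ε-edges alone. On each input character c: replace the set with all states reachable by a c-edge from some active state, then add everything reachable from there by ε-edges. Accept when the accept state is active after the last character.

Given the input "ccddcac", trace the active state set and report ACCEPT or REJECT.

initial (ε-close {0}): {0,2,4,6}
'c' @ 1: {1,3}  [accepting]
'c' @ 2: {}  — no active states
rest 'ddcac' ignored (set empty)
after full input: {}  (accept=1 not in)

Answer: REJECT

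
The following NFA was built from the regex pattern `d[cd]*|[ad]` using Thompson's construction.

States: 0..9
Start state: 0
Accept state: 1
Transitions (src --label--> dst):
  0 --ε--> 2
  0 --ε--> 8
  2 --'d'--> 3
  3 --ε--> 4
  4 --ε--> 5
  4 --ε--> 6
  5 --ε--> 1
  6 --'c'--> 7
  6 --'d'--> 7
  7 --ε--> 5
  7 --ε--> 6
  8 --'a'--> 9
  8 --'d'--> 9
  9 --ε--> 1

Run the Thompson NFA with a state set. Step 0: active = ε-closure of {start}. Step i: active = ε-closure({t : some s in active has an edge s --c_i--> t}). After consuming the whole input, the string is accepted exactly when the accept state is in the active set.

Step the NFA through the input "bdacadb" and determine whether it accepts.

initial (ε-close {0}): {0,2,8}
'b' @ 1: {}  — no active states
rest 'dacadb' ignored (set empty)
end set {} — state 1 not in

Answer: REJECT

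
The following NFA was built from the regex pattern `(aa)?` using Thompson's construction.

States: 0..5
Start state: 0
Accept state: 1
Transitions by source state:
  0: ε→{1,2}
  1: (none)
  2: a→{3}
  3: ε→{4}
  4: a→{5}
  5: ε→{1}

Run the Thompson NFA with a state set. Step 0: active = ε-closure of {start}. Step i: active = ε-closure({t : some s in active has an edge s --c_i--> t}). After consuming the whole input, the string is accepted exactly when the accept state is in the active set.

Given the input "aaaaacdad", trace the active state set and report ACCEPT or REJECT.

S₀ = ε-closure({0}) = {0,1,2}
'a' @ 1: {3,4}
'a' @ 2: {1,5}  [accepting]
'a' @ 3: {}  — dead — no transitions
rest 'aacdad' ignored (set empty)
end set {} — state 1 not in

Answer: REJECT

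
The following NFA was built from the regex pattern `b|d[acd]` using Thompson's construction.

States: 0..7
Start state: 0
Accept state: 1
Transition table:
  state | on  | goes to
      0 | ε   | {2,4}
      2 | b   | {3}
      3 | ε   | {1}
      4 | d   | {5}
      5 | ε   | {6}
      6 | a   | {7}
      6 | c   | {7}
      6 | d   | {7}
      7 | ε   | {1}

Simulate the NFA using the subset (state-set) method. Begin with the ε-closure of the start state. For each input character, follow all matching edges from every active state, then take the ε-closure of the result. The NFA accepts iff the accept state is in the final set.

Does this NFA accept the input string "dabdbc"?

Answer: REJECT

Trace:
initial (ε-close {0}): {0,2,4}
'd' @ 1: {5,6}
'a' @ 2: {1,7}  (accept∈set)
'b' @ 3: {}  — no active states
rest 'dbc' ignored (set empty)
final: {}; accept 1 not in set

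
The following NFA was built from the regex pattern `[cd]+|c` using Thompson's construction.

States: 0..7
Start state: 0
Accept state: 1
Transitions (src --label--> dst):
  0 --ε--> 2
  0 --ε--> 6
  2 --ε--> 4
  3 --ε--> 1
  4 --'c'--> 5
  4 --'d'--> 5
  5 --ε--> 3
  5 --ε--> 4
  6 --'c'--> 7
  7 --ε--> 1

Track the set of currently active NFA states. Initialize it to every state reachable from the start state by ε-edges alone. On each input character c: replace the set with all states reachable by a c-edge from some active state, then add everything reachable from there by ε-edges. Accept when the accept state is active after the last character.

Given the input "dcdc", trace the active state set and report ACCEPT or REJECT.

initial (ε-close {0}): {0,2,4,6}
'd' @ 1: {1,3,4,5}  (accept∈set)
'c' @ 2: {1,3,4,5}  (accept∈set)
'd' @ 3: {1,3,4,5}  (accept∈set)
'c' @ 4: {1,3,4,5}  (accept∈set)
after full input: {1,3,4,5}  (accept=1 in)

Answer: ACCEPT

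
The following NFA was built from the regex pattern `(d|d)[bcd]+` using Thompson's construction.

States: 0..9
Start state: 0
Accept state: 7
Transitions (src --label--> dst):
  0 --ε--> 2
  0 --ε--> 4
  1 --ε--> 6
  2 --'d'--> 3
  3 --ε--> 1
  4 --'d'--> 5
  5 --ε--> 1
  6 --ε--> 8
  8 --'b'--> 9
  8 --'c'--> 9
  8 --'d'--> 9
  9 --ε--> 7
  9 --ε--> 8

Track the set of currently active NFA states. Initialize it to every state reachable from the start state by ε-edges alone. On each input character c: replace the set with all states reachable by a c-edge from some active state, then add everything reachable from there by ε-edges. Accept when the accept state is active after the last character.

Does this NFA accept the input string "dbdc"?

start: ε-closure({0}) = {0,2,4}
'd' @ 1: {1,3,5,6,8}
'b' @ 2: {7,8,9}  (accept∈set)
'd' @ 3: {7,8,9}  (accept∈set)
'c' @ 4: {7,8,9}  (accept∈set)
final: {7,8,9}; accept 7 in set

Answer: ACCEPT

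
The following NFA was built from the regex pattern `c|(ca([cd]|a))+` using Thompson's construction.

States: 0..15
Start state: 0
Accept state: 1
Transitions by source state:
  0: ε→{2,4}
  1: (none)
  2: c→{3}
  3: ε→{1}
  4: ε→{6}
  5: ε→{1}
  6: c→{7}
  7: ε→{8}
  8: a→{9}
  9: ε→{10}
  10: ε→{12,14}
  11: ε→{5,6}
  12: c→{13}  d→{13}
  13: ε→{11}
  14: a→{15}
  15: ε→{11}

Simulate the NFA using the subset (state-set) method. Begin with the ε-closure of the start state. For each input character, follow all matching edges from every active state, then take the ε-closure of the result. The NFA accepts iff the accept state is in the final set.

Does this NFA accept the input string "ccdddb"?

Answer: REJECT

Trace:
S₀ = ε-closure({0}) = {0,2,4,6}
'c' @ 1: {1,3,7,8}  ✓accept
'c' @ 2: {}  — state set empty
rest 'dddb' ignored (set empty)
end set {} — state 1 not in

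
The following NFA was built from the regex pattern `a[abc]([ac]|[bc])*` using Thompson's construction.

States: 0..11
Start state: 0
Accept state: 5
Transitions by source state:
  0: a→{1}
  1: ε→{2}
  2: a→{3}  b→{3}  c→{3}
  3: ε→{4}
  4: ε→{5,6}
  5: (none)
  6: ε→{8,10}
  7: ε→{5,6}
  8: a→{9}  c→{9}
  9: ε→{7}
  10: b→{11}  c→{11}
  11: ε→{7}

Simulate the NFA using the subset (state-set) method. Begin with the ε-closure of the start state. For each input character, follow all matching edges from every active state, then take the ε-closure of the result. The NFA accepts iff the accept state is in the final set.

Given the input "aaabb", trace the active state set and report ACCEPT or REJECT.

Answer: ACCEPT

Derivation:
start: ε-closure({0}) = {0}
'a' @ 1: {1,2}
'a' @ 2: {3,4,5,6,8,10}  ✓accept
'a' @ 3: {5,6,7,8,9,10}  ✓accept
'b' @ 4: {5,6,7,8,10,11}  ✓accept
'b' @ 5: {5,6,7,8,10,11}  ✓accept
final: {5,6,7,8,10,11}; accept 5 in set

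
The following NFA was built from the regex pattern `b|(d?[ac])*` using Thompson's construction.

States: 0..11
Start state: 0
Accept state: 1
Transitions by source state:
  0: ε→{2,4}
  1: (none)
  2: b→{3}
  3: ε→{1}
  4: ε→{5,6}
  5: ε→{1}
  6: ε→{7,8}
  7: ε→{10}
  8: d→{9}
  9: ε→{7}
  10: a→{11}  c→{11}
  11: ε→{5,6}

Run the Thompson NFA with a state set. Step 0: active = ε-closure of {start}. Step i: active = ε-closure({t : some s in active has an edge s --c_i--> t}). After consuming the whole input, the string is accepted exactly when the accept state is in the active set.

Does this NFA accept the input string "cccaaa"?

Answer: ACCEPT

Derivation:
S₀ = ε-closure({0}) = {0,1,2,4,5,6,7,8,10}
'c' @ 1: {1,5,6,7,8,10,11}  (accept∈set)
'c' @ 2: {1,5,6,7,8,10,11}  (accept∈set)
'c' @ 3: {1,5,6,7,8,10,11}  (accept∈set)
'a' @ 4: {1,5,6,7,8,10,11}  (accept∈set)
'a' @ 5: {1,5,6,7,8,10,11}  (accept∈set)
'a' @ 6: {1,5,6,7,8,10,11}  (accept∈set)
after full input: {1,5,6,7,8,10,11}  (accept=1 in)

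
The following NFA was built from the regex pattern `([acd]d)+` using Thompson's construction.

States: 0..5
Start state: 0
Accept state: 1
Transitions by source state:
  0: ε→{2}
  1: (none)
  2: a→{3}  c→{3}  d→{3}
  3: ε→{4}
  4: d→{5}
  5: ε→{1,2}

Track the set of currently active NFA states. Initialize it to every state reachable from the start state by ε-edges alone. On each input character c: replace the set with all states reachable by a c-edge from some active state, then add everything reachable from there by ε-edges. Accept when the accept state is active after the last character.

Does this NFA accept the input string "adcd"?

start: ε-closure({0}) = {0,2}
'a' @ 1: {3,4}
'd' @ 2: {1,2,5}  [accepting]
'c' @ 3: {3,4}
'd' @ 4: {1,2,5}  [accepting]
end set {1,2,5} — state 1 in

Answer: ACCEPT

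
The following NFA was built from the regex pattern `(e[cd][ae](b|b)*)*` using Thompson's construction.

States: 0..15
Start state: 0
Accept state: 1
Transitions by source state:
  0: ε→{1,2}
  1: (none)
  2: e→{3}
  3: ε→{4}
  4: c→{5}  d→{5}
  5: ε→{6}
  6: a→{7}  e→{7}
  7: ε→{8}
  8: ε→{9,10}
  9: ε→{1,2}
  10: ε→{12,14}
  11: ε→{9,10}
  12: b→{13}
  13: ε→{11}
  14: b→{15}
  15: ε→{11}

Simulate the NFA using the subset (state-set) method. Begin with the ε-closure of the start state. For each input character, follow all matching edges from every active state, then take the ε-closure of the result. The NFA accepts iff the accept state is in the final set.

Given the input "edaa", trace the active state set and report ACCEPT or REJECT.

Answer: REJECT

Trace:
S₀ = ε-closure({0}) = {0,1,2}
'e' @ 1: {3,4}
'd' @ 2: {5,6}
'a' @ 3: {1,2,7,8,9,10,12,14}  [accepting]
'a' @ 4: {}  — state set empty
after full input: {}  (accept=1 not in)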